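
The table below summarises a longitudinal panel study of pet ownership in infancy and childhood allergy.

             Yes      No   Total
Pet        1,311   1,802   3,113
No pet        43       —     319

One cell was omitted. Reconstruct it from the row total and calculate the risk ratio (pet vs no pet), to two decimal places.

3.12

The missing cell is in the unexposed row: 319 − 43 = 276.
So a = 1311, b = 1802, c = 43, d = 276.
RR = [a/(a+b)] / [c/(c+d)] = (1311/3113) / (43/319) = 0.42114/0.13480 = 3.12425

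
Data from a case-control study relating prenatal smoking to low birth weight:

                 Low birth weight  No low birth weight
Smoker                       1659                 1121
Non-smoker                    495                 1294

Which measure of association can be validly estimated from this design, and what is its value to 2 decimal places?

3.87

Cells: a = 1659, b = 1121, c = 495, d = 1294.
This is a case-control study: participants were sampled on outcome status, so risks in the source population cannot be estimated directly — relative risk is not valid here. The odds ratio is the appropriate measure.
OR = (a·d)/(b·c) = (1659 × 1294) / (1121 × 495) = 2146746 / 554895 = 3.86874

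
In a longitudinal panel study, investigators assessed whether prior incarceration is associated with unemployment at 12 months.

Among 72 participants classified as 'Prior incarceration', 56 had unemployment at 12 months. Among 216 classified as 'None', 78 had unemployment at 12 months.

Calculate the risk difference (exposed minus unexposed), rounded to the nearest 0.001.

0.417

From the description: a = 56, b = 16, c = 78, d = 138.
Risk in exposed = 56/72 = 0.777778; risk in unexposed = 78/216 = 0.361111.
Risk difference = 0.777778 − 0.361111 = 0.416667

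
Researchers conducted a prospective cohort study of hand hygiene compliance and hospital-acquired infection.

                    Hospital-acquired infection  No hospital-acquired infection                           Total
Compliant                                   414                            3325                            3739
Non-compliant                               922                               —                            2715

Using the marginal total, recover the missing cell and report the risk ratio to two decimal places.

The missing cell is in the unexposed row: 2715 − 922 = 1793.
So a = 414, b = 3325, c = 922, d = 1793.
RR = [a/(a+b)] / [c/(c+d)] = (414/3739) / (922/2715) = 0.11072/0.33959 = 0.32605

0.33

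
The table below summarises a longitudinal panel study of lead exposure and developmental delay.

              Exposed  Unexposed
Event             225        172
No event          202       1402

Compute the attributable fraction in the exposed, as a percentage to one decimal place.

79.3

Reading the table with exposure as columns: a = 225 (Exposed, case), b = 202 (Exposed, non-case), c = 172 (Unexposed, case), d = 1402.
Risk in exposed = 225/427 = 0.52693; risk in unexposed = 172/1574 = 0.10928.
RR = 0.52693/0.10928 = 4.82204
AR% = (RR − 1)/RR × 100 = (4.82204 − 1)/4.82204 × 100 = 79.2619%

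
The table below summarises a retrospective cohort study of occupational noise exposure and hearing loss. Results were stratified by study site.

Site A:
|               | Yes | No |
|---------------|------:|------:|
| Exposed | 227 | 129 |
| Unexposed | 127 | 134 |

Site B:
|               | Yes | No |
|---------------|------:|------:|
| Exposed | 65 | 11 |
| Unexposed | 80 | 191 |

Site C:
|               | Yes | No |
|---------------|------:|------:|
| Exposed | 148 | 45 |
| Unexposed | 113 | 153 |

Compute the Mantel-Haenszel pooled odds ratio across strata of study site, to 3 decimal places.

OR_MH = Σ(aᵢdᵢ/nᵢ) / Σ(bᵢcᵢ/nᵢ), where nᵢ is the stratum total.
Stratum 1 (Site A): n = 617; a·d/n = 227·134/617 = 49.2998; b·c/n = 129·127/617 = 26.5527
Stratum 2 (Site B): n = 347; a·d/n = 65·191/347 = 35.7781; b·c/n = 11·80/347 = 2.5360
Stratum 3 (Site C): n = 459; a·d/n = 148·153/459 = 49.3333; b·c/n = 45·113/459 = 11.0784
OR_MH = (49.2998 + 35.7781 + 49.3333) / (26.5527 + 2.5360 + 11.0784) = 134.4113 / 40.1671 = 3.34630

3.346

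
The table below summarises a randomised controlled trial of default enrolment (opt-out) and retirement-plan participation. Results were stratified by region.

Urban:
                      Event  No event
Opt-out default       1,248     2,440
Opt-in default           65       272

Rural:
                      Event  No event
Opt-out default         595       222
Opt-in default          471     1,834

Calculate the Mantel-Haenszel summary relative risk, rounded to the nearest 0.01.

2.97

RR_MH = Σ(aᵢ·n₀ᵢ/nᵢ) / Σ(cᵢ·n₁ᵢ/nᵢ), with n₁ᵢ = aᵢ+bᵢ (exposed), n₀ᵢ = cᵢ+dᵢ (unexposed), nᵢ = n₁ᵢ+n₀ᵢ.
Stratum 1 (Urban): n₁ = 3688, n₀ = 337, n = 4025; a·n₀/n = 1248·337/4025 = 104.4909; c·n₁/n = 65·3688/4025 = 59.5578
Stratum 2 (Rural): n₁ = 817, n₀ = 2305, n = 3122; a·n₀/n = 595·2305/3122 = 439.2937; c·n₁/n = 471·817/3122 = 123.2566
RR_MH = (104.4909 + 439.2937) / (59.5578 + 123.2566) = 543.7847 / 182.8143 = 2.97452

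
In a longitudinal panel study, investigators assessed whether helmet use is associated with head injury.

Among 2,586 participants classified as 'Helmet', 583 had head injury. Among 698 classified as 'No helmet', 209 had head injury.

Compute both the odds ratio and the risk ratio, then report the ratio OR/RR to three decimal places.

0.904

From the description: a = 583, b = 2003, c = 209, d = 489.
OR = (583·489)/(2003·209) = 285087/418627 = 0.68100
Risk in exposed = 583/2586 = 0.22544; risk in unexposed = 209/698 = 0.29943; RR = 0.75292
OR/RR = 0.68100 / 0.75292 = 0.90448
The outcome is not rare, so the OR lies further from 1 than the RR.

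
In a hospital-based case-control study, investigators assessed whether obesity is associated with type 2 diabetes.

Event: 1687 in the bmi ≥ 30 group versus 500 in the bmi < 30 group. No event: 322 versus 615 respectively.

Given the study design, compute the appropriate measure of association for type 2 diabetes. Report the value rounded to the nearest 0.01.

6.44

From the description: a = 1687, b = 322, c = 500, d = 615.
This is a hospital-based case-control study: participants were sampled on outcome status, so risks in the source population cannot be estimated directly — relative risk is not valid here. The odds ratio is the appropriate measure.
OR = (a·d)/(b·c) = (1687 × 615) / (322 × 500) = 1037505 / 161000 = 6.44413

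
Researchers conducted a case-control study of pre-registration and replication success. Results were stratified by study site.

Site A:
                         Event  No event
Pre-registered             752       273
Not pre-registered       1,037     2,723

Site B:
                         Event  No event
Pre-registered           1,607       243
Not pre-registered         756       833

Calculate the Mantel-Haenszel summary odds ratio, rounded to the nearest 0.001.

OR_MH = Σ(aᵢdᵢ/nᵢ) / Σ(bᵢcᵢ/nᵢ), where nᵢ is the stratum total.
Stratum 1 (Site A): n = 4785; a·d/n = 752·2723/4785 = 427.9406; b·c/n = 273·1037/4785 = 59.1643
Stratum 2 (Site B): n = 3439; a·d/n = 1607·833/3439 = 389.2501; b·c/n = 243·756/3439 = 53.4190
OR_MH = (427.9406 + 389.2501) / (59.1643 + 53.4190) = 817.1907 / 112.5833 = 7.25854

7.259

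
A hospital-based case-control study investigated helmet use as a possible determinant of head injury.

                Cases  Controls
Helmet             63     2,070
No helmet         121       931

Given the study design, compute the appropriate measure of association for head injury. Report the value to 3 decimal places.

0.234

Cells: a = 63, b = 2070, c = 121, d = 931.
This is a hospital-based case-control study: participants were sampled on outcome status, so risks in the source population cannot be estimated directly — relative risk is not valid here. The odds ratio is the appropriate measure.
OR = (a·d)/(b·c) = (63 × 931) / (2070 × 121) = 58653 / 250470 = 0.23417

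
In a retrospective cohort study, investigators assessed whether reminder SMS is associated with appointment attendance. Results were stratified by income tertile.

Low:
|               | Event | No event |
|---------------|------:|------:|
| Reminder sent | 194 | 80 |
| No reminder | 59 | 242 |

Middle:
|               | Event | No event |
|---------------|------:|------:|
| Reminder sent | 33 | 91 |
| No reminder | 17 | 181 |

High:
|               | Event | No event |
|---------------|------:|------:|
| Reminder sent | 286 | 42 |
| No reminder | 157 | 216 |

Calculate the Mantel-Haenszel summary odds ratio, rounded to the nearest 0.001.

8.400

OR_MH = Σ(aᵢdᵢ/nᵢ) / Σ(bᵢcᵢ/nᵢ), where nᵢ is the stratum total.
Stratum 1 (Low): n = 575; a·d/n = 194·242/575 = 81.6487; b·c/n = 80·59/575 = 8.2087
Stratum 2 (Middle): n = 322; a·d/n = 33·181/322 = 18.5497; b·c/n = 91·17/322 = 4.8043
Stratum 3 (High): n = 701; a·d/n = 286·216/701 = 88.1255; b·c/n = 42·157/701 = 9.4066
OR_MH = (81.6487 + 18.5497 + 88.1255) / (8.2087 + 4.8043 + 9.4066) = 188.3239 / 22.4196 = 8.39997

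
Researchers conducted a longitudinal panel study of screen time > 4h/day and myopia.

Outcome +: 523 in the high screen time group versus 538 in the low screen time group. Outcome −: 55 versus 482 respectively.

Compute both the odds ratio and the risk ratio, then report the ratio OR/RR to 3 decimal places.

4.966

From the description: a = 523, b = 55, c = 538, d = 482.
OR = (523·482)/(55·538) = 252086/29590 = 8.51930
Risk in exposed = 523/578 = 0.90484; risk in unexposed = 538/1020 = 0.52745; RR = 1.71550
OR/RR = 8.51930 / 1.71550 = 4.96606
The outcome is not rare, so the OR lies further from 1 than the RR.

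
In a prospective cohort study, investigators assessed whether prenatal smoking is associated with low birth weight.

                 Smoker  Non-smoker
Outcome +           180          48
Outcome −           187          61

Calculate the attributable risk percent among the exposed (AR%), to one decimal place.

Reading the table with exposure as columns: a = 180 (Smoker, case), b = 187 (Smoker, non-case), c = 48 (Non-smoker, case), d = 61.
Risk in exposed = 180/367 = 0.49046; risk in unexposed = 48/109 = 0.44037.
RR = 0.49046/0.44037 = 1.11376
AR% = (RR − 1)/RR × 100 = (1.11376 − 1)/1.11376 × 100 = 10.2141%

10.2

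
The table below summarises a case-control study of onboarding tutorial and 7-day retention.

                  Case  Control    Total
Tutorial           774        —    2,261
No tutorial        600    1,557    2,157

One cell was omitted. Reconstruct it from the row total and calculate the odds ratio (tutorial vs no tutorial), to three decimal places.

The missing cell is in the exposed row: 2261 − 774 = 1487.
So a = 774, b = 1487, c = 600, d = 1557.
OR = (a·d)/(b·c) = (774 × 1557) / (1487 × 600) = 1205118 / 892200 = 1.35073

1.351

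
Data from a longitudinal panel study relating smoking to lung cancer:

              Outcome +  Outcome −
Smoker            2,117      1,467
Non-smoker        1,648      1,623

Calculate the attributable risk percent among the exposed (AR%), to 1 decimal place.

Cells: a = 2117, b = 1467, c = 1648, d = 1623.
Risk in exposed = 2117/3584 = 0.59068; risk in unexposed = 1648/3271 = 0.50382.
RR = 0.59068/0.50382 = 1.17240
AR% = (RR − 1)/RR × 100 = (1.17240 − 1)/1.17240 × 100 = 14.7050%

14.7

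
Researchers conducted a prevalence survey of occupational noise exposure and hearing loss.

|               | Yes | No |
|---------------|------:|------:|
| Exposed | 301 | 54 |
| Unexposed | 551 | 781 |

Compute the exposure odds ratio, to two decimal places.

7.90

Cells: a = 301, b = 54, c = 551, d = 781.
OR = (a·d)/(b·c) = (301 × 781) / (54 × 551) = 235081 / 29754 = 7.90082
The odds of hearing loss are about 7.90 times as high in the exposed group.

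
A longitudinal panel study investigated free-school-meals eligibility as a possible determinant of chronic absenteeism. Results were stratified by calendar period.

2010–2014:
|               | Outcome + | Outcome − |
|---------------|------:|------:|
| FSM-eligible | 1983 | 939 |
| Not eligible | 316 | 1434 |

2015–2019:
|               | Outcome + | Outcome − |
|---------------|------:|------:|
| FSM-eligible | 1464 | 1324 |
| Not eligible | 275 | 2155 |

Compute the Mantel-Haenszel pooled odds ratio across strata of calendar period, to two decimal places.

OR_MH = Σ(aᵢdᵢ/nᵢ) / Σ(bᵢcᵢ/nᵢ), where nᵢ is the stratum total.
Stratum 1 (2010–2014): n = 4672; a·d/n = 1983·1434/4672 = 608.6520; b·c/n = 939·316/4672 = 63.5111
Stratum 2 (2015–2019): n = 5218; a·d/n = 1464·2155/5218 = 604.6225; b·c/n = 1324·275/5218 = 69.7777
OR_MH = (608.6520 + 604.6225) / (63.5111 + 69.7777) = 1213.2744 / 133.2888 = 9.10260

9.10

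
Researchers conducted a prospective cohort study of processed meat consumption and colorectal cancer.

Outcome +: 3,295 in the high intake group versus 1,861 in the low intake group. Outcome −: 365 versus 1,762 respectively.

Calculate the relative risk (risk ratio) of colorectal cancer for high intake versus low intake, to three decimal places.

1.753

From the description: a = 3295, b = 365, c = 1861, d = 1762.
Risk in exposed = 3295/3660 = 0.90027; risk in unexposed = 1861/3623 = 0.51366.
RR = 0.90027 / 0.51366 = 1.75265
The risk among the exposed is 1.75 times that among the unexposed.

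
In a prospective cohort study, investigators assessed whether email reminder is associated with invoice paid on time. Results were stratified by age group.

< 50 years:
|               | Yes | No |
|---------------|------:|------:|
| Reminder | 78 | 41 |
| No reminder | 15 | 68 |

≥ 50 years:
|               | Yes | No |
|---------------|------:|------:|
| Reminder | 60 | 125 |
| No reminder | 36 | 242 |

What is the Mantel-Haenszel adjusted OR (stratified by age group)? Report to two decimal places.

OR_MH = Σ(aᵢdᵢ/nᵢ) / Σ(bᵢcᵢ/nᵢ), where nᵢ is the stratum total.
Stratum 1 (< 50 years): n = 202; a·d/n = 78·68/202 = 26.2574; b·c/n = 41·15/202 = 3.0446
Stratum 2 (≥ 50 years): n = 463; a·d/n = 60·242/463 = 31.3607; b·c/n = 125·36/463 = 9.7192
OR_MH = (26.2574 + 31.3607) / (3.0446 + 9.7192) = 57.6181 / 12.7638 = 4.51419

4.51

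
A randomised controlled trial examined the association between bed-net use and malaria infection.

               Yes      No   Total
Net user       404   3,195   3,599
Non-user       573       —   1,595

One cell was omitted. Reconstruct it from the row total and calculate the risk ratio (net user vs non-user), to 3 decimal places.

The missing cell is in the unexposed row: 1595 − 573 = 1022.
So a = 404, b = 3195, c = 573, d = 1022.
RR = [a/(a+b)] / [c/(c+d)] = (404/3599) / (573/1595) = 0.11225/0.35925 = 0.31247

0.312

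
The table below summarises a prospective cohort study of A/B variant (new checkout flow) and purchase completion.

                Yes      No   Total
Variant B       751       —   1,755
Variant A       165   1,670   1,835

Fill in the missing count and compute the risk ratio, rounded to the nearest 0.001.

The missing cell is in the exposed row: 1755 − 751 = 1004.
So a = 751, b = 1004, c = 165, d = 1670.
RR = [a/(a+b)] / [c/(c+d)] = (751/1755) / (165/1835) = 0.42792/0.08992 = 4.75899

4.759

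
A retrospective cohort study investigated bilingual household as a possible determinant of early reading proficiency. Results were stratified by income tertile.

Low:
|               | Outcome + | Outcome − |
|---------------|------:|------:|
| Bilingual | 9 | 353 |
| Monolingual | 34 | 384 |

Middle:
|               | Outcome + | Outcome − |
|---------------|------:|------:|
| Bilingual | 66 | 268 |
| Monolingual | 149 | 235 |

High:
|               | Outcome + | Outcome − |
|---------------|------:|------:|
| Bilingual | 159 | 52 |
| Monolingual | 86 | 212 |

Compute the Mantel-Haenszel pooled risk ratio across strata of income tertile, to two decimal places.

1.10

RR_MH = Σ(aᵢ·n₀ᵢ/nᵢ) / Σ(cᵢ·n₁ᵢ/nᵢ), with n₁ᵢ = aᵢ+bᵢ (exposed), n₀ᵢ = cᵢ+dᵢ (unexposed), nᵢ = n₁ᵢ+n₀ᵢ.
Stratum 1 (Low): n₁ = 362, n₀ = 418, n = 780; a·n₀/n = 9·418/780 = 4.8231; c·n₁/n = 34·362/780 = 15.7795
Stratum 2 (Middle): n₁ = 334, n₀ = 384, n = 718; a·n₀/n = 66·384/718 = 35.2981; c·n₁/n = 149·334/718 = 69.3120
Stratum 3 (High): n₁ = 211, n₀ = 298, n = 509; a·n₀/n = 159·298/509 = 93.0884; c·n₁/n = 86·211/509 = 35.6503
RR_MH = (4.8231 + 35.2981 + 93.0884) / (15.7795 + 69.3120 + 35.6503) = 133.2095 / 120.7418 = 1.10326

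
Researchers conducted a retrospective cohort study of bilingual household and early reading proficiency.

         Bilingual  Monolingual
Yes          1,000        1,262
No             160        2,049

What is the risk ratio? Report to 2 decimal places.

Reading the table with exposure as columns: a = 1000 (Bilingual, case), b = 160 (Bilingual, non-case), c = 1262 (Monolingual, case), d = 2049.
Risk in exposed = 1000/1160 = 0.86207; risk in unexposed = 1262/3311 = 0.38115.
RR = 0.86207 / 0.38115 = 2.26174
The risk among the exposed is 2.26 times that among the unexposed.

2.26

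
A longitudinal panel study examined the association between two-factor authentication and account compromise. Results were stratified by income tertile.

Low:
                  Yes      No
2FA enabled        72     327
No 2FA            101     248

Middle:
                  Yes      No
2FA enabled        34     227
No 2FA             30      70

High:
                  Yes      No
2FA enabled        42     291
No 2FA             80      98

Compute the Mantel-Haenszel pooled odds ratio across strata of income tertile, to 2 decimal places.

0.35

OR_MH = Σ(aᵢdᵢ/nᵢ) / Σ(bᵢcᵢ/nᵢ), where nᵢ is the stratum total.
Stratum 1 (Low): n = 748; a·d/n = 72·248/748 = 23.8717; b·c/n = 327·101/748 = 44.1537
Stratum 2 (Middle): n = 361; a·d/n = 34·70/361 = 6.5928; b·c/n = 227·30/361 = 18.8643
Stratum 3 (High): n = 511; a·d/n = 42·98/511 = 8.0548; b·c/n = 291·80/511 = 45.5577
OR_MH = (23.8717 + 6.5928 + 8.0548) / (44.1537 + 18.8643 + 45.5577) = 38.5193 / 108.5757 = 0.35477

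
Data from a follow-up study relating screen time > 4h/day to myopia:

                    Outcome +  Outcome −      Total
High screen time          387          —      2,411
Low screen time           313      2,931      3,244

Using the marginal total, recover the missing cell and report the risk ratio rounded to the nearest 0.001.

The missing cell is in the exposed row: 2411 − 387 = 2024.
So a = 387, b = 2024, c = 313, d = 2931.
RR = [a/(a+b)] / [c/(c+d)] = (387/2411) / (313/3244) = 0.16051/0.09649 = 1.66361

1.664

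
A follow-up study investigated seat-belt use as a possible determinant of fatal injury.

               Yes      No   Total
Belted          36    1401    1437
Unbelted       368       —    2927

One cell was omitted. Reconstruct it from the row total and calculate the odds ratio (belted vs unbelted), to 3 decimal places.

The missing cell is in the unexposed row: 2927 − 368 = 2559.
So a = 36, b = 1401, c = 368, d = 2559.
OR = (a·d)/(b·c) = (36 × 2559) / (1401 × 368) = 92124 / 515568 = 0.17868

0.179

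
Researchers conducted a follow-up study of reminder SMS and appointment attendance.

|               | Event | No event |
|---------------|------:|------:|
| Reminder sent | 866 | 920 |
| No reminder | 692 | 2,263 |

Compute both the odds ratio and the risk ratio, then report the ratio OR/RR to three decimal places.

1.487

Cells: a = 866, b = 920, c = 692, d = 2263.
OR = (866·2263)/(920·692) = 1959758/636640 = 3.07828
Risk in exposed = 866/1786 = 0.48488; risk in unexposed = 692/2955 = 0.23418; RR = 2.07056
OR/RR = 3.07828 / 2.07056 = 1.48669
The outcome is not rare, so the OR lies further from 1 than the RR.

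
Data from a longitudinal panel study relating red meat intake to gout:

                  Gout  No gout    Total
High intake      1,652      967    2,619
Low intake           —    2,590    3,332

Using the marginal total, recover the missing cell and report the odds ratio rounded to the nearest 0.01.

The missing cell is in the unexposed row: 3332 − 2590 = 742.
So a = 1652, b = 967, c = 742, d = 2590.
OR = (a·d)/(b·c) = (1652 × 2590) / (967 × 742) = 4278680 / 717514 = 5.96320

5.96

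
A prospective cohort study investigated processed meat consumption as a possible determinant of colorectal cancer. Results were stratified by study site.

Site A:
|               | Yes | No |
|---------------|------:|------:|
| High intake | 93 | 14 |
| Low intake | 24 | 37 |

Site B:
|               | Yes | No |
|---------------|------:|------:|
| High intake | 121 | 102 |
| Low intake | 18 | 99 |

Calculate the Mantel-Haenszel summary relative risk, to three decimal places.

RR_MH = Σ(aᵢ·n₀ᵢ/nᵢ) / Σ(cᵢ·n₁ᵢ/nᵢ), with n₁ᵢ = aᵢ+bᵢ (exposed), n₀ᵢ = cᵢ+dᵢ (unexposed), nᵢ = n₁ᵢ+n₀ᵢ.
Stratum 1 (Site A): n₁ = 107, n₀ = 61, n = 168; a·n₀/n = 93·61/168 = 33.7679; c·n₁/n = 24·107/168 = 15.2857
Stratum 2 (Site B): n₁ = 223, n₀ = 117, n = 340; a·n₀/n = 121·117/340 = 41.6382; c·n₁/n = 18·223/340 = 11.8059
RR_MH = (33.7679 + 41.6382) / (15.2857 + 11.8059) = 75.4061 / 27.0916 = 2.78338

2.783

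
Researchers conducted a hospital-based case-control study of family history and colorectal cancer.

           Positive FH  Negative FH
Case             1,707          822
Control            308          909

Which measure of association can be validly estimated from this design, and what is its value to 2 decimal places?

6.13

Reading the table with exposure as columns: a = 1707 (Positive FH, case), b = 308 (Positive FH, non-case), c = 822 (Negative FH, case), d = 909.
This is a hospital-based case-control study: participants were sampled on outcome status, so risks in the source population cannot be estimated directly — relative risk is not valid here. The odds ratio is the appropriate measure.
OR = (a·d)/(b·c) = (1707 × 909) / (308 × 822) = 1551663 / 253176 = 6.12879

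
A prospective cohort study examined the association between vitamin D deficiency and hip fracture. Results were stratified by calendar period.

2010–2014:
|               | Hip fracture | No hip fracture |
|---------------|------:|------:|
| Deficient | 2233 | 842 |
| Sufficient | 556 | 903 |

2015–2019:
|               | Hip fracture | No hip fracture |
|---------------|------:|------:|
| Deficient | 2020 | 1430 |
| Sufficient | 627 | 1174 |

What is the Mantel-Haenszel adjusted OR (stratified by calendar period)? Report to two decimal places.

OR_MH = Σ(aᵢdᵢ/nᵢ) / Σ(bᵢcᵢ/nᵢ), where nᵢ is the stratum total.
Stratum 1 (2010–2014): n = 4534; a·d/n = 2233·903/4534 = 444.7285; b·c/n = 842·556/4534 = 103.2536
Stratum 2 (2015–2019): n = 5251; a·d/n = 2020·1174/5251 = 451.6245; b·c/n = 1430·627/5251 = 170.7503
OR_MH = (444.7285 + 451.6245) / (103.2536 + 170.7503) = 896.3529 / 274.0040 = 3.27131

3.27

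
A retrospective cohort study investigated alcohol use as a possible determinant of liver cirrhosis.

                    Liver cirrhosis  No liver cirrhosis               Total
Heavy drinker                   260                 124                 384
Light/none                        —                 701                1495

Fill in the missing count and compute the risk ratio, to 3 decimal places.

The missing cell is in the unexposed row: 1495 − 701 = 794.
So a = 260, b = 124, c = 794, d = 701.
RR = [a/(a+b)] / [c/(c+d)] = (260/384) / (794/1495) = 0.67708/0.53110 = 1.27486

1.275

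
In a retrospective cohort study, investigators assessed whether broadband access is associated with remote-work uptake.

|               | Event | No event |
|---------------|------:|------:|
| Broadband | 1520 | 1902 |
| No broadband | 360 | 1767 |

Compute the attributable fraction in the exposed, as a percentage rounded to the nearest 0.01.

Cells: a = 1520, b = 1902, c = 360, d = 1767.
Risk in exposed = 1520/3422 = 0.44418; risk in unexposed = 360/2127 = 0.16925.
RR = 0.44418/0.16925 = 2.62439
AR% = (RR − 1)/RR × 100 = (2.62439 − 1)/2.62439 × 100 = 61.8959%

61.90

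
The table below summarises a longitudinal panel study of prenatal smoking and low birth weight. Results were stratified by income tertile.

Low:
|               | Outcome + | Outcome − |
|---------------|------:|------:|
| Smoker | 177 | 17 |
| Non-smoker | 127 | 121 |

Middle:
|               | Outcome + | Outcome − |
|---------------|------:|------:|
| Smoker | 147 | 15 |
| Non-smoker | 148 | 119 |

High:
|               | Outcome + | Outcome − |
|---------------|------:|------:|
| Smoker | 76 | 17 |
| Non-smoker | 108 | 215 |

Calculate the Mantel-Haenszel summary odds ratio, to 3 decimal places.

8.879

OR_MH = Σ(aᵢdᵢ/nᵢ) / Σ(bᵢcᵢ/nᵢ), where nᵢ is the stratum total.
Stratum 1 (Low): n = 442; a·d/n = 177·121/442 = 48.4548; b·c/n = 17·127/442 = 4.8846
Stratum 2 (Middle): n = 429; a·d/n = 147·119/429 = 40.7762; b·c/n = 15·148/429 = 5.1748
Stratum 3 (High): n = 416; a·d/n = 76·215/416 = 39.2788; b·c/n = 17·108/416 = 4.4135
OR_MH = (48.4548 + 40.7762 + 39.2788) / (4.8846 + 5.1748 + 4.4135) = 128.5098 / 14.4729 = 8.87934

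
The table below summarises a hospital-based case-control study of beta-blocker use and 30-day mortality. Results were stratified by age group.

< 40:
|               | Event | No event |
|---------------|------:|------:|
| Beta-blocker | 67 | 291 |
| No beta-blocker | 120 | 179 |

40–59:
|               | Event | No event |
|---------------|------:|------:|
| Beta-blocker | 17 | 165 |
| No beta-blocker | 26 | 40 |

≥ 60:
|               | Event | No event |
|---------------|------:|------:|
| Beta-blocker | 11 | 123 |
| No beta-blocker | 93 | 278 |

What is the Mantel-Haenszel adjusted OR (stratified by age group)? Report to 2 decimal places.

0.29

OR_MH = Σ(aᵢdᵢ/nᵢ) / Σ(bᵢcᵢ/nᵢ), where nᵢ is the stratum total.
Stratum 1 (< 40): n = 657; a·d/n = 67·179/657 = 18.2542; b·c/n = 291·120/657 = 53.1507
Stratum 2 (40–59): n = 248; a·d/n = 17·40/248 = 2.7419; b·c/n = 165·26/248 = 17.2984
Stratum 3 (≥ 60): n = 505; a·d/n = 11·278/505 = 6.0554; b·c/n = 123·93/505 = 22.6515
OR_MH = (18.2542 + 2.7419 + 6.0554) / (53.1507 + 17.2984 + 22.6515) = 27.0516 / 93.1006 = 0.29056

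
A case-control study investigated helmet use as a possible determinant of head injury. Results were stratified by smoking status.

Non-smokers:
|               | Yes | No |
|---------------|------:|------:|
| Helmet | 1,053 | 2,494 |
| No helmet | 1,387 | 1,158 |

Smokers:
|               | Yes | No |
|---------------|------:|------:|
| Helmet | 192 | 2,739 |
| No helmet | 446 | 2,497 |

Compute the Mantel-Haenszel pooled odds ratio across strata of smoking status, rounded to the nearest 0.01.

0.36

OR_MH = Σ(aᵢdᵢ/nᵢ) / Σ(bᵢcᵢ/nᵢ), where nᵢ is the stratum total.
Stratum 1 (Non-smokers): n = 6092; a·d/n = 1053·1158/6092 = 200.1599; b·c/n = 2494·1387/6092 = 567.8230
Stratum 2 (Smokers): n = 5874; a·d/n = 192·2497/5874 = 81.6180; b·c/n = 2739·446/5874 = 207.9663
OR_MH = (200.1599 + 81.6180) / (567.8230 + 207.9663) = 281.7779 / 775.7893 = 0.36321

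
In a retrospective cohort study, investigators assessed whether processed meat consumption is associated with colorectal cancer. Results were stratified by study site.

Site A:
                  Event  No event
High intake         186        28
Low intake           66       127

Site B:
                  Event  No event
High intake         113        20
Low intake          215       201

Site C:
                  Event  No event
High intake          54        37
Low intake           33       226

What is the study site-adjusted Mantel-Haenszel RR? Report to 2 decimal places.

2.24

RR_MH = Σ(aᵢ·n₀ᵢ/nᵢ) / Σ(cᵢ·n₁ᵢ/nᵢ), with n₁ᵢ = aᵢ+bᵢ (exposed), n₀ᵢ = cᵢ+dᵢ (unexposed), nᵢ = n₁ᵢ+n₀ᵢ.
Stratum 1 (Site A): n₁ = 214, n₀ = 193, n = 407; a·n₀/n = 186·193/407 = 88.2015; c·n₁/n = 66·214/407 = 34.7027
Stratum 2 (Site B): n₁ = 133, n₀ = 416, n = 549; a·n₀/n = 113·416/549 = 85.6248; c·n₁/n = 215·133/549 = 52.0856
Stratum 3 (Site C): n₁ = 91, n₀ = 259, n = 350; a·n₀/n = 54·259/350 = 39.9600; c·n₁/n = 33·91/350 = 8.5800
RR_MH = (88.2015 + 85.6248 + 39.9600) / (34.7027 + 52.0856 + 8.5800) = 213.7862 / 95.3683 = 2.24169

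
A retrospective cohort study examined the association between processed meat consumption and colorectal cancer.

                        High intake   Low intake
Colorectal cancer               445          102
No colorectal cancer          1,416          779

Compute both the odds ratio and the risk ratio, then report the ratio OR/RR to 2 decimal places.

1.16

Reading the table with exposure as columns: a = 445 (High intake, case), b = 1416 (High intake, non-case), c = 102 (Low intake, case), d = 779.
OR = (445·779)/(1416·102) = 346655/144432 = 2.40013
Risk in exposed = 445/1861 = 0.23912; risk in unexposed = 102/881 = 0.11578; RR = 2.06533
OR/RR = 2.40013 / 2.06533 = 1.16210
The outcome is not rare, so the OR lies further from 1 than the RR.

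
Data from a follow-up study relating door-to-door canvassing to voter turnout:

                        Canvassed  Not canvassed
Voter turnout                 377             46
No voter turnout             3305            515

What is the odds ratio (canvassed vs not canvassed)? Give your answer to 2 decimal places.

1.28

Reading the table with exposure as columns: a = 377 (Canvassed, case), b = 3305 (Canvassed, non-case), c = 46 (Not canvassed, case), d = 515.
OR = (a·d)/(b·c) = (377 × 515) / (3305 × 46) = 194155 / 152030 = 1.27708
The odds of voter turnout are about 1.28 times as high in the canvassed group.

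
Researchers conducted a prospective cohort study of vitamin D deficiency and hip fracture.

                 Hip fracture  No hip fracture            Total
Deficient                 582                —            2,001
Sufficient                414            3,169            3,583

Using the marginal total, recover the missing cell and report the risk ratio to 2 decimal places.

2.52

The missing cell is in the exposed row: 2001 − 582 = 1419.
So a = 582, b = 1419, c = 414, d = 3169.
RR = [a/(a+b)] / [c/(c+d)] = (582/2001) / (414/3583) = 0.29085/0.11555 = 2.51723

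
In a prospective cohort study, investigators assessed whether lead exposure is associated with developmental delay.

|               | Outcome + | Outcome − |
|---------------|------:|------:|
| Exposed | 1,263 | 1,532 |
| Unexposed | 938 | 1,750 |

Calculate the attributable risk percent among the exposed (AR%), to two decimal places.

Cells: a = 1263, b = 1532, c = 938, d = 1750.
Risk in exposed = 1263/2795 = 0.45188; risk in unexposed = 938/2688 = 0.34896.
RR = 0.45188/0.34896 = 1.29493
AR% = (RR − 1)/RR × 100 = (1.29493 − 1)/1.29493 × 100 = 22.7760%

22.78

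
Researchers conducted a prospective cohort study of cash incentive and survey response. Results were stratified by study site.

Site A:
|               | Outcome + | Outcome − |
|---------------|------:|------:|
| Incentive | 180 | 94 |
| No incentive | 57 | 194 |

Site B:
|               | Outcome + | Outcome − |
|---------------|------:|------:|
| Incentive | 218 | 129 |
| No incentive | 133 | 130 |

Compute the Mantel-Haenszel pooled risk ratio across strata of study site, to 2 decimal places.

RR_MH = Σ(aᵢ·n₀ᵢ/nᵢ) / Σ(cᵢ·n₁ᵢ/nᵢ), with n₁ᵢ = aᵢ+bᵢ (exposed), n₀ᵢ = cᵢ+dᵢ (unexposed), nᵢ = n₁ᵢ+n₀ᵢ.
Stratum 1 (Site A): n₁ = 274, n₀ = 251, n = 525; a·n₀/n = 180·251/525 = 86.0571; c·n₁/n = 57·274/525 = 29.7486
Stratum 2 (Site B): n₁ = 347, n₀ = 263, n = 610; a·n₀/n = 218·263/610 = 93.9902; c·n₁/n = 133·347/610 = 75.6574
RR_MH = (86.0571 + 93.9902) / (29.7486 + 75.6574) = 180.0473 / 105.4059 = 1.70813

1.71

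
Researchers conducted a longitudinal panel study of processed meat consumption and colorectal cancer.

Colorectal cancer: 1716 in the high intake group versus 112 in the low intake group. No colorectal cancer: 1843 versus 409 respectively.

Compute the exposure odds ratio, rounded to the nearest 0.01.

From the description: a = 1716, b = 1843, c = 112, d = 409.
OR = (a·d)/(b·c) = (1716 × 409) / (1843 × 112) = 701844 / 206416 = 3.40014
The odds of colorectal cancer are about 3.40 times as high in the high intake group.

3.40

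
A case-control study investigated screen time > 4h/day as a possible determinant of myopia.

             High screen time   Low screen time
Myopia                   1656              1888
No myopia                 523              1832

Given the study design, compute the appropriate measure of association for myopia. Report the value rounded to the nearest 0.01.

Reading the table with exposure as columns: a = 1656 (High screen time, case), b = 523 (High screen time, non-case), c = 1888 (Low screen time, case), d = 1832.
This is a case-control study: participants were sampled on outcome status, so risks in the source population cannot be estimated directly — relative risk is not valid here. The odds ratio is the appropriate measure.
OR = (a·d)/(b·c) = (1656 × 1832) / (523 × 1888) = 3033792 / 987424 = 3.07243

3.07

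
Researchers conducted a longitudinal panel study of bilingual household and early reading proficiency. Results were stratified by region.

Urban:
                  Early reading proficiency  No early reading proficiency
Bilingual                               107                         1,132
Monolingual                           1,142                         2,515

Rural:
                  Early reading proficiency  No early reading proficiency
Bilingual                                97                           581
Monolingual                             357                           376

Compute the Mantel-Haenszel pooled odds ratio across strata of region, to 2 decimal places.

OR_MH = Σ(aᵢdᵢ/nᵢ) / Σ(bᵢcᵢ/nᵢ), where nᵢ is the stratum total.
Stratum 1 (Urban): n = 4896; a·d/n = 107·2515/4896 = 54.9643; b·c/n = 1132·1142/4896 = 264.0408
Stratum 2 (Rural): n = 1411; a·d/n = 97·376/1411 = 25.8483; b·c/n = 581·357/1411 = 147.0000
OR_MH = (54.9643 + 25.8483) / (264.0408 + 147.0000) = 80.8126 / 411.0408 = 0.19660

0.20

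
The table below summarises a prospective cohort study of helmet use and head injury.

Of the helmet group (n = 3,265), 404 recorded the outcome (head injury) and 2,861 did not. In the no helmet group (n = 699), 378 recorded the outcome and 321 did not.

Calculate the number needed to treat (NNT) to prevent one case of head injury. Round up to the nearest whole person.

3

Risk in treated group = 404/3265 = 0.12374; risk in control = 378/699 = 0.54077.
Absolute risk reduction = 0.54077 − 0.12374 = 0.41704
NNT = 1 / ARR = 1 / 0.41704 = 2.398 → round up → 3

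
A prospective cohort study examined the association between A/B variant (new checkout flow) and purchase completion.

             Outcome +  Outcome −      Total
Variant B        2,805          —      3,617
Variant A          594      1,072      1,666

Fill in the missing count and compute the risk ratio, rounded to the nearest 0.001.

The missing cell is in the exposed row: 3617 − 2805 = 812.
So a = 2805, b = 812, c = 594, d = 1072.
RR = [a/(a+b)] / [c/(c+d)] = (2805/3617) / (594/1666) = 0.77550/0.35654 = 2.17507

2.175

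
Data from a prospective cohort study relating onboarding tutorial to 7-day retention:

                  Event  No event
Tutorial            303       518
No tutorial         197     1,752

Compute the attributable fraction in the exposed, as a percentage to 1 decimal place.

Cells: a = 303, b = 518, c = 197, d = 1752.
Risk in exposed = 303/821 = 0.36906; risk in unexposed = 197/1949 = 0.10108.
RR = 0.36906/0.10108 = 3.65128
AR% = (RR − 1)/RR × 100 = (3.65128 − 1)/3.65128 × 100 = 72.6123%

72.6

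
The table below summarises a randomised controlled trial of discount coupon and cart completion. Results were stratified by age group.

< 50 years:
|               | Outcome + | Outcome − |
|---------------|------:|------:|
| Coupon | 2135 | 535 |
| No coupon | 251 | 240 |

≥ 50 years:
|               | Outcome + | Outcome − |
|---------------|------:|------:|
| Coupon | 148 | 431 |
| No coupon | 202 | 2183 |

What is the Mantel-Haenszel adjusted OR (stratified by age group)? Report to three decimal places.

3.773

OR_MH = Σ(aᵢdᵢ/nᵢ) / Σ(bᵢcᵢ/nᵢ), where nᵢ is the stratum total.
Stratum 1 (< 50 years): n = 3161; a·d/n = 2135·240/3161 = 162.1006; b·c/n = 535·251/3161 = 42.4818
Stratum 2 (≥ 50 years): n = 2964; a·d/n = 148·2183/2964 = 109.0027; b·c/n = 431·202/2964 = 29.3731
OR_MH = (162.1006 + 109.0027) / (42.4818 + 29.3731) = 271.1033 / 71.8550 = 3.77292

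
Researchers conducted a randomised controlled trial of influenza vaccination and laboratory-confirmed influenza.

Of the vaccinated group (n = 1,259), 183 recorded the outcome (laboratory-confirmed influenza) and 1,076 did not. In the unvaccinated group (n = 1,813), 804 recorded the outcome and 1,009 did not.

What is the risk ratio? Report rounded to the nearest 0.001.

0.328

From the description: a = 183, b = 1076, c = 804, d = 1009.
Risk in exposed = 183/1259 = 0.14535; risk in unexposed = 804/1813 = 0.44346.
RR = 0.14535 / 0.44346 = 0.32777
The risk is 67% lower among the exposed than among the unexposed.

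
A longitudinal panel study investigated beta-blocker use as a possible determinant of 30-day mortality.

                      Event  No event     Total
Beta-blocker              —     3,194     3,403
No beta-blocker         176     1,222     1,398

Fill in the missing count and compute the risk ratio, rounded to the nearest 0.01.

0.49

The missing cell is in the exposed row: 3403 − 3194 = 209.
So a = 209, b = 3194, c = 176, d = 1222.
RR = [a/(a+b)] / [c/(c+d)] = (209/3403) / (176/1398) = 0.06142/0.12589 = 0.48784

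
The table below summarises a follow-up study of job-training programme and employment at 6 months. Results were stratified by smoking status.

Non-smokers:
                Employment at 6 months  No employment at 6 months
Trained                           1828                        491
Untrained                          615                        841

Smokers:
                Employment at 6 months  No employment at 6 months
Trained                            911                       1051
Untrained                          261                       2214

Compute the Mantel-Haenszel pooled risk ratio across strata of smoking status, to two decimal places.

2.46

RR_MH = Σ(aᵢ·n₀ᵢ/nᵢ) / Σ(cᵢ·n₁ᵢ/nᵢ), with n₁ᵢ = aᵢ+bᵢ (exposed), n₀ᵢ = cᵢ+dᵢ (unexposed), nᵢ = n₁ᵢ+n₀ᵢ.
Stratum 1 (Non-smokers): n₁ = 2319, n₀ = 1456, n = 3775; a·n₀/n = 1828·1456/3775 = 705.0511; c·n₁/n = 615·2319/3775 = 377.7974
Stratum 2 (Smokers): n₁ = 1962, n₀ = 2475, n = 4437; a·n₀/n = 911·2475/4437 = 508.1643; c·n₁/n = 261·1962/4437 = 115.4118
RR_MH = (705.0511 + 508.1643) / (377.7974 + 115.4118) = 1213.2154 / 493.2091 = 2.45984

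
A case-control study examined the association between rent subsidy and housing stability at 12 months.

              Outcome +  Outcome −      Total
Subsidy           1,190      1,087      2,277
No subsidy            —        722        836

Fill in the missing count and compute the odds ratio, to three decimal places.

6.933

The missing cell is in the unexposed row: 836 − 722 = 114.
So a = 1190, b = 1087, c = 114, d = 722.
OR = (a·d)/(b·c) = (1190 × 722) / (1087 × 114) = 859180 / 123918 = 6.93346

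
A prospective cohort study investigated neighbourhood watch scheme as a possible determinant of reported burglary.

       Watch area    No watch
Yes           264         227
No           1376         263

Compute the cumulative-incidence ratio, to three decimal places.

0.347

Reading the table with exposure as columns: a = 264 (Watch area, case), b = 1376 (Watch area, non-case), c = 227 (No watch, case), d = 263.
Risk in exposed = 264/1640 = 0.16098; risk in unexposed = 227/490 = 0.46327.
RR = 0.16098 / 0.46327 = 0.34748
The risk is 65% lower among the exposed than among the unexposed.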